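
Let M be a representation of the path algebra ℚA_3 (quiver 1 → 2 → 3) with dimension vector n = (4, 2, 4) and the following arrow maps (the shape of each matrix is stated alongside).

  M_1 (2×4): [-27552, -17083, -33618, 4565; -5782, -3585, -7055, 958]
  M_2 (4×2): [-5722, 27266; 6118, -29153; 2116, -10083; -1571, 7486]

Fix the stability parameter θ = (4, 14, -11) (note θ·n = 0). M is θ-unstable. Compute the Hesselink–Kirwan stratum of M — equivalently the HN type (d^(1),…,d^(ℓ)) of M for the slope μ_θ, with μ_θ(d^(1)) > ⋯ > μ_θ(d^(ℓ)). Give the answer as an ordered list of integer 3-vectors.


Barcode: M ≅ I[1,1]^2, I[1,3]^2, I[3,3]^2. HN layers by μ_θ (3 steps, strictly decreasing):
  μ^(1)=4; μ^(2)=7/3; μ^(3)=-11

((2, 0, 0); (2, 2, 2); (0, 0, 2))


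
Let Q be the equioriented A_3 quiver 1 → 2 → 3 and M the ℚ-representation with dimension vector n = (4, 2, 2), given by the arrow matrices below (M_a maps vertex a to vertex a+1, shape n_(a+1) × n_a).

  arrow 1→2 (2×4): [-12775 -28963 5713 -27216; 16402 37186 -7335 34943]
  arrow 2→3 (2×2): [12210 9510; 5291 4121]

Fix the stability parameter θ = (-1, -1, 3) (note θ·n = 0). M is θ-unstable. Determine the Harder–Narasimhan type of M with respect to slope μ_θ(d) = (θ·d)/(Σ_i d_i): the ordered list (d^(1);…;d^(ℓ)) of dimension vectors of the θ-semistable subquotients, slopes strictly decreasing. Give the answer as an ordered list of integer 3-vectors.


Interval decomposition of M: I[1,1]^2, I[1,2], I[1,3], I[3,3].
HN type (ℓ=2): μ^(1)=3; μ^(2)=-1

((0, 0, 2); (4, 2, 0))


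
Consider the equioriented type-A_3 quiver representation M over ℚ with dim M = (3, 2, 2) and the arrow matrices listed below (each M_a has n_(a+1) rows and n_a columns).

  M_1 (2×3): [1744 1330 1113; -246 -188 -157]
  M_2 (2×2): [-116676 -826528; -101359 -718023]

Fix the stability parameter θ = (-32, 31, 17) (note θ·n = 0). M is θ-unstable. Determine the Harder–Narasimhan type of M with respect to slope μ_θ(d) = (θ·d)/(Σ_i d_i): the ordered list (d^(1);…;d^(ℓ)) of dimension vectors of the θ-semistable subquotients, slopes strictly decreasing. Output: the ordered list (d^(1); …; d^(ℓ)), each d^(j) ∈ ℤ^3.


Barcode: M ≅ I[1,1], I[1,3]^2. HN layers by μ_θ (2 steps, strictly decreasing):
  μ^(1)=24; μ^(2)=-32

((0, 2, 2); (3, 0, 0))


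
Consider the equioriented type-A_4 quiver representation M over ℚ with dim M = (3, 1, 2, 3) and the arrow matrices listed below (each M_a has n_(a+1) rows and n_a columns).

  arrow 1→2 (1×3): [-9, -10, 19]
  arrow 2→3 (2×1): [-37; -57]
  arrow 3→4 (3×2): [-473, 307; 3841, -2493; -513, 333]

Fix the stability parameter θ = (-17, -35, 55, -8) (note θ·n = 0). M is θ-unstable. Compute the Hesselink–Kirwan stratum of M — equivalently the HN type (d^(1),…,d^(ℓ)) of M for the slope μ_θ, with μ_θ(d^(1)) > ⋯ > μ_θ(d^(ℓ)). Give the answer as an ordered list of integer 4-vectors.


Barcode: M ≅ I[1,1]^2, I[1,4], I[3,4], I[4,4]. HN layers by μ_θ (4 steps, strictly decreasing):
  μ^(1)=47/2; μ^(2)=-8; μ^(3)=-17; μ^(4)=-26

((0, 0, 2, 2); (0, 0, 0, 1); (2, 0, 0, 0); (1, 1, 0, 0))


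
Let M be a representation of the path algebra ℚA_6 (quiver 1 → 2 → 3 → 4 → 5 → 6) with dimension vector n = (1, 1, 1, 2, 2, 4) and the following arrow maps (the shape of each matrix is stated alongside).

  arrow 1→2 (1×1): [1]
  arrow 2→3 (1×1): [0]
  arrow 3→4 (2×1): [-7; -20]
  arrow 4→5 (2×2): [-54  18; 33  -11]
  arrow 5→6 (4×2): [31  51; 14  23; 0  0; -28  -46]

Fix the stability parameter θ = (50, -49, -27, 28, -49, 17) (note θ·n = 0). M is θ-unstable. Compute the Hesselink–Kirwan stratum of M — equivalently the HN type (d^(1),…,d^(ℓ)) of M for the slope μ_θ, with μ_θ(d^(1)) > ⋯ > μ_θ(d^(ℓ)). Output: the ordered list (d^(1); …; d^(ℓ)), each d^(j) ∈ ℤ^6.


Barcode: M ≅ I[1,2], I[3,6], I[4,4], I[5,6], I[6,6]^2. HN layers by μ_θ (6 steps, strictly decreasing):
  μ^(1)=28; μ^(2)=17; μ^(3)=1/2; μ^(4)=-21/2; μ^(5)=-27; μ^(6)=-49

((0, 0, 0, 1, 0, 0); (0, 0, 0, 0, 0, 4); (1, 1, 0, 0, 0, 0); (0, 0, 0, 1, 1, 0); (0, 0, 1, 0, 0, 0); (0, 0, 0, 0, 1, 0))


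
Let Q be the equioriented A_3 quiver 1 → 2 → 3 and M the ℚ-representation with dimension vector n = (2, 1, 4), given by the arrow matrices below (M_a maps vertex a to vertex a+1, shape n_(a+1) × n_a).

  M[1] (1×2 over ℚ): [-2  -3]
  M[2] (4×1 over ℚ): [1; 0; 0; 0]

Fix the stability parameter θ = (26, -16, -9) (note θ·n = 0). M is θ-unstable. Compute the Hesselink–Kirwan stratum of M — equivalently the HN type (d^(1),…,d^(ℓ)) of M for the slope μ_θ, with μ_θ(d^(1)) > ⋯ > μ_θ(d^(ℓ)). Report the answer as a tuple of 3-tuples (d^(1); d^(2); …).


Via rank(M_{q-1}∘⋯∘M_p): M ≅ I[1,1], I[1,3], I[3,3]^3.
μ_θ-semistable layers: μ^(1)=26; μ^(2)=1/3; μ^(3)=-9

((1, 0, 0); (1, 1, 1); (0, 0, 3))


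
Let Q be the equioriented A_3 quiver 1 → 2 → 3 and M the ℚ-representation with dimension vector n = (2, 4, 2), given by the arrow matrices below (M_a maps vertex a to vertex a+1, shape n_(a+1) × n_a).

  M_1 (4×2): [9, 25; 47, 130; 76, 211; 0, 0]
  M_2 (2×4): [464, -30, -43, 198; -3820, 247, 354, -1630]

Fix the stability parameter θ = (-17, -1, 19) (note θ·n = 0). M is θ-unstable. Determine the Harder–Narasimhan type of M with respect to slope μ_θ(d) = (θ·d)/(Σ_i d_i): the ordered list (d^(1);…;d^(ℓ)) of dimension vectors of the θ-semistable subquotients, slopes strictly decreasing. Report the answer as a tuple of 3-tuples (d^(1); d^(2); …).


Via rank(M_{q-1}∘⋯∘M_p): M ≅ I[1,3]^2, I[2,2]^2.
μ_θ-semistable layers: μ^(1)=19; μ^(2)=-1; μ^(3)=-17

((0, 0, 2); (0, 4, 0); (2, 0, 0))


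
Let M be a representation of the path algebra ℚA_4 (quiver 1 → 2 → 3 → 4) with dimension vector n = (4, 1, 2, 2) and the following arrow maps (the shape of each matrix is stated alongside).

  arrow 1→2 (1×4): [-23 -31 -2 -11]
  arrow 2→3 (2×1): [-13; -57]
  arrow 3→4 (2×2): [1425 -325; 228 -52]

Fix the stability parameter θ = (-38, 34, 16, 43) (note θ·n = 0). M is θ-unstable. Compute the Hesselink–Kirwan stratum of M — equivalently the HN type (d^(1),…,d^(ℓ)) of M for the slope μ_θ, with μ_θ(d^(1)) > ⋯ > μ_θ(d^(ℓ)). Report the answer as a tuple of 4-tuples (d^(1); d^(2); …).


Via rank(M_{q-1}∘⋯∘M_p): M ≅ I[1,1]^3, I[1,3], I[3,4], I[4,4].
μ_θ-semistable layers: μ^(1)=43; μ^(2)=25; μ^(3)=16; μ^(4)=-38

((0, 0, 0, 2); (0, 1, 1, 0); (0, 0, 1, 0); (4, 0, 0, 0))


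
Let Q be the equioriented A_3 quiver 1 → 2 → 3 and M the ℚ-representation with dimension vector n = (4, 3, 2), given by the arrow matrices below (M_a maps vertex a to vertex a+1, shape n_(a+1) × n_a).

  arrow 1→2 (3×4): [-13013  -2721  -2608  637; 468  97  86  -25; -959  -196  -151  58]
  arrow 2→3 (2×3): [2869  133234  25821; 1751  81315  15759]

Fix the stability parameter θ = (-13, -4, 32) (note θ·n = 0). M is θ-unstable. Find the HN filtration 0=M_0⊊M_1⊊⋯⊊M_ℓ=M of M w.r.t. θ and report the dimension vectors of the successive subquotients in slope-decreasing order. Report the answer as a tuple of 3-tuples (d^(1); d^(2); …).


Interval decomposition of M: I[1,1], I[1,2], I[1,3]^2.
HN type (ℓ=3): μ^(1)=32; μ^(2)=-4; μ^(3)=-13

((0, 0, 2); (0, 3, 0); (4, 0, 0))


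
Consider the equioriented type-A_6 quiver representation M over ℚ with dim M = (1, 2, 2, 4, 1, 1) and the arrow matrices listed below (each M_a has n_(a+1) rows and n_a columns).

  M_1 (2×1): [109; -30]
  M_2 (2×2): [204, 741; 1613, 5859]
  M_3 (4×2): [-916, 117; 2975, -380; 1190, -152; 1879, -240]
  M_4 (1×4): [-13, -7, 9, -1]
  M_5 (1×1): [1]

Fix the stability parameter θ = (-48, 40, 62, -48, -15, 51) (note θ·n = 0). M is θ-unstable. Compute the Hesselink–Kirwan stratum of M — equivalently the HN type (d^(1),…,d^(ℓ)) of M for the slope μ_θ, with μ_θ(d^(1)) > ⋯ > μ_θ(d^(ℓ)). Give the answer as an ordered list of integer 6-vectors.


Via rank(M_{q-1}∘⋯∘M_p): M ≅ I[1,6], I[2,4], I[4,4]^2.
μ_θ-semistable layers: μ^(1)=51; μ^(2)=18; μ^(3)=39/4; μ^(4)=-48

((0, 0, 0, 0, 0, 1); (0, 1, 1, 1, 0, 0); (0, 1, 1, 1, 1, 0); (1, 0, 0, 2, 0, 0))


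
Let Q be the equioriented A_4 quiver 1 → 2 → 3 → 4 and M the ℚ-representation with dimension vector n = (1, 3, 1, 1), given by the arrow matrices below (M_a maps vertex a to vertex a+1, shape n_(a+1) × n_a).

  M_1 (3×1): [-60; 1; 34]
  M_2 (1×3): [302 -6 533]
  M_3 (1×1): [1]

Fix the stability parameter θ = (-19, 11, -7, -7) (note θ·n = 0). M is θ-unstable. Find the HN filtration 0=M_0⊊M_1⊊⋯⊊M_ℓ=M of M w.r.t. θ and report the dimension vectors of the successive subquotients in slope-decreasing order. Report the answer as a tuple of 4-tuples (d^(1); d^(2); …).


Interval decomposition of M: I[1,4], I[2,2]^2.
HN type (ℓ=3): μ^(1)=11; μ^(2)=-1; μ^(3)=-19

((0, 2, 0, 0); (0, 1, 1, 1); (1, 0, 0, 0))


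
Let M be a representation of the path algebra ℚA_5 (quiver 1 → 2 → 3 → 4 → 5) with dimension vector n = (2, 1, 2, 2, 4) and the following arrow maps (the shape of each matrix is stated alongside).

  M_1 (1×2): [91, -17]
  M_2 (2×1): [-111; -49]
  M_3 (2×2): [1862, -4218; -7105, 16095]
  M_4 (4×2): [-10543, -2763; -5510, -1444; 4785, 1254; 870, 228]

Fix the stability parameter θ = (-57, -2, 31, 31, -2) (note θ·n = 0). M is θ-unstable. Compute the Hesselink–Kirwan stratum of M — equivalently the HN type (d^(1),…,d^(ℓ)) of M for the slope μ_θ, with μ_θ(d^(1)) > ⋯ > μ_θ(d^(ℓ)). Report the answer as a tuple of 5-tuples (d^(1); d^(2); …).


Interval decomposition of M: I[1,1], I[1,3], I[3,5], I[4,5], I[5,5]^2.
HN type (ℓ=5): μ^(1)=31; μ^(2)=20; μ^(3)=29/2; μ^(4)=-2; μ^(5)=-57

((0, 0, 1, 0, 0); (0, 0, 1, 1, 1); (0, 0, 0, 1, 1); (0, 1, 0, 0, 2); (2, 0, 0, 0, 0))


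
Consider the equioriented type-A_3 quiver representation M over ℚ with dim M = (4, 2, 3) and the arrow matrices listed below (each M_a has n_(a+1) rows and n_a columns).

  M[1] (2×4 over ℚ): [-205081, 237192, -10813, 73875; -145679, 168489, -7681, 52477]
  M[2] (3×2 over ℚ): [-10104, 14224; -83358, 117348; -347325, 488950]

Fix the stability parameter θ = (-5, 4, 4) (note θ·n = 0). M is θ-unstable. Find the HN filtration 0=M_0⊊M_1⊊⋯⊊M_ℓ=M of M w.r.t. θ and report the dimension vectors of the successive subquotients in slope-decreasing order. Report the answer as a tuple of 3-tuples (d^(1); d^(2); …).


Barcode: M ≅ I[1,1]^2, I[1,2], I[1,3], I[3,3]^2. HN layers by μ_θ (2 steps, strictly decreasing):
  μ^(1)=4; μ^(2)=-5

((0, 2, 3); (4, 0, 0))


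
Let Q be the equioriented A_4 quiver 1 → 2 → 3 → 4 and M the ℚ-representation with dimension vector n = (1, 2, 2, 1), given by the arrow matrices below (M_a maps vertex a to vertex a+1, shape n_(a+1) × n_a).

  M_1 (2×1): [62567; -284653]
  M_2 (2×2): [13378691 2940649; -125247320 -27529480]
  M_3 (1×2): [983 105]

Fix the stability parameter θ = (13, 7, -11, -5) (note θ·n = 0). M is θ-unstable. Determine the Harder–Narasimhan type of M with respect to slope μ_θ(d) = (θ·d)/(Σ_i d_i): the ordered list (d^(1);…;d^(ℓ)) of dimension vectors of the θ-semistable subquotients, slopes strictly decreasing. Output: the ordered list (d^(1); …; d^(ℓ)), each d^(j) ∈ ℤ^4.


Via rank(M_{q-1}∘⋯∘M_p): M ≅ I[1,2], I[2,4], I[3,3].
μ_θ-semistable layers: μ^(1)=10; μ^(2)=-3; μ^(3)=-11

((1, 1, 0, 0); (0, 1, 1, 1); (0, 0, 1, 0))


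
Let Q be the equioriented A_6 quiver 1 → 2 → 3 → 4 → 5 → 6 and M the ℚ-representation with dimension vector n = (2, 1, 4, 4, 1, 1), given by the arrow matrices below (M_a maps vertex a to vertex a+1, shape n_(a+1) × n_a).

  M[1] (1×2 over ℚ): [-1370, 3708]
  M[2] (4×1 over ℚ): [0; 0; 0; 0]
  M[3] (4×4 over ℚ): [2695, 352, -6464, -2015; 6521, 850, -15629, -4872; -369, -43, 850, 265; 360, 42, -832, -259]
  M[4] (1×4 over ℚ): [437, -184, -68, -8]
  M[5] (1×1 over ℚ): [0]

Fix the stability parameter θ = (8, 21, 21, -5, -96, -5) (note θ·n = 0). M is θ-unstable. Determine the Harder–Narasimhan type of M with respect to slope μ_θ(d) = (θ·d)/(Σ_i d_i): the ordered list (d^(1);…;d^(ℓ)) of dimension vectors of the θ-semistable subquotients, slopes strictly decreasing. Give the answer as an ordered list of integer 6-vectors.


Barcode: M ≅ I[1,1], I[1,2], I[3,4]^3, I[3,5], I[6,6]. HN layers by μ_θ (4 steps, strictly decreasing):
  μ^(1)=21; μ^(2)=8; μ^(3)=-5; μ^(4)=-80/3

((0, 1, 0, 0, 0, 0); (2, 0, 3, 3, 0, 0); (0, 0, 0, 0, 0, 1); (0, 0, 1, 1, 1, 0))


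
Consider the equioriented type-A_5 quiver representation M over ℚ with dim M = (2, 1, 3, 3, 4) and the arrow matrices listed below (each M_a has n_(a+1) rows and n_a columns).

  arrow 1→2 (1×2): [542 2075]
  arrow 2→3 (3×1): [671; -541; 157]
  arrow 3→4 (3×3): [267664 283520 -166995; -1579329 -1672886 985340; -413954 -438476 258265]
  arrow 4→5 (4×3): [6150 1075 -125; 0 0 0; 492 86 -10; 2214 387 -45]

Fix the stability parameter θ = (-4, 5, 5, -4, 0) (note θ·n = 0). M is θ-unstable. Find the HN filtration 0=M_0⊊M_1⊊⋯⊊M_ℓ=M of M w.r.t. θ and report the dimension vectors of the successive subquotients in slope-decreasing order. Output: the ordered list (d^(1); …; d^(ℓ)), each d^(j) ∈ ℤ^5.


Barcode: M ≅ I[1,1], I[1,4], I[3,3], I[3,5], I[4,4], I[5,5]^3. HN layers by μ_θ (5 steps, strictly decreasing):
  μ^(1)=5; μ^(2)=2; μ^(3)=1/3; μ^(4)=0; μ^(5)=-4

((0, 0, 1, 0, 0); (0, 1, 1, 1, 0); (0, 0, 1, 1, 1); (0, 0, 0, 0, 3); (2, 0, 0, 1, 0))


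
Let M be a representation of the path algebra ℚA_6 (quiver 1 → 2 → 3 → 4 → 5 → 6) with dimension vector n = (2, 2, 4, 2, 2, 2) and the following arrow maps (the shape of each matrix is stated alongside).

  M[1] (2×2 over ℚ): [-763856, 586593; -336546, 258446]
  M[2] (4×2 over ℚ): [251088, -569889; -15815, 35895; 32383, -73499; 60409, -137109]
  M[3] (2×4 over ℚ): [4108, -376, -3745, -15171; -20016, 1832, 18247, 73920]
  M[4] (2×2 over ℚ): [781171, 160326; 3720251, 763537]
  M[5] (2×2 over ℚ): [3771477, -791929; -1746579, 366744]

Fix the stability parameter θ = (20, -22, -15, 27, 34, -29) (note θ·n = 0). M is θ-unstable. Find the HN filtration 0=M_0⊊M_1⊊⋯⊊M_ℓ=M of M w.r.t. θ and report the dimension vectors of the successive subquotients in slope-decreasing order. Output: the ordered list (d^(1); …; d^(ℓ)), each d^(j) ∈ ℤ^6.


Interval decomposition of M: I[1,6]^2, I[3,3]^2.
HN type (ℓ=3): μ^(1)=32/3; μ^(2)=-17/3; μ^(3)=-15

((0, 0, 0, 2, 2, 2); (2, 2, 2, 0, 0, 0); (0, 0, 2, 0, 0, 0))


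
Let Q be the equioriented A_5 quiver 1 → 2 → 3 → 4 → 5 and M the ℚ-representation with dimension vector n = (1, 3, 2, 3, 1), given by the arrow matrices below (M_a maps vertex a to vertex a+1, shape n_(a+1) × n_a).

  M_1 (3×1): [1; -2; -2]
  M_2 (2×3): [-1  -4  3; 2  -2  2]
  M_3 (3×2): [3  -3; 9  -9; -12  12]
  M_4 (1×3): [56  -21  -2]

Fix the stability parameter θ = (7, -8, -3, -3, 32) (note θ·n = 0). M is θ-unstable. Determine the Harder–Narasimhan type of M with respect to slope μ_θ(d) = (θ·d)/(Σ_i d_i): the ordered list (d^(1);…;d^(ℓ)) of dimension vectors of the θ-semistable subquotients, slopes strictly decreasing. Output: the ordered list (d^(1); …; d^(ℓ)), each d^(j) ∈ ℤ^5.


Via rank(M_{q-1}∘⋯∘M_p): M ≅ I[1,5], I[2,2], I[2,3], I[4,4]^2.
μ_θ-semistable layers: μ^(1)=32; μ^(2)=-7/4; μ^(3)=-3; μ^(4)=-8

((0, 0, 0, 0, 1); (1, 1, 1, 1, 0); (0, 0, 1, 2, 0); (0, 2, 0, 0, 0))


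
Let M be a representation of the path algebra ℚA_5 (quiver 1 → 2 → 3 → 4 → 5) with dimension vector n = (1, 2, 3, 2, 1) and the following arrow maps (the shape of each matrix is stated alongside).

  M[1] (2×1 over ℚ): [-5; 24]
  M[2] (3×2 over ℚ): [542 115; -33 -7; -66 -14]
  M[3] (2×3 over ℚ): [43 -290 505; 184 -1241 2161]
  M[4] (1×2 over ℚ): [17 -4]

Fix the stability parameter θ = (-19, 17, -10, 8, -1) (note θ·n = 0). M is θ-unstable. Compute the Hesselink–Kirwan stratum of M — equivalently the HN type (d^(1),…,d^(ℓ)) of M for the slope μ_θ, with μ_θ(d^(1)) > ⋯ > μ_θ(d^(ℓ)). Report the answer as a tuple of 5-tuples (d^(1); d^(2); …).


Barcode: M ≅ I[1,5], I[2,4], I[3,3]. HN layers by μ_θ (4 steps, strictly decreasing):
  μ^(1)=8; μ^(2)=7/2; μ^(3)=-10; μ^(4)=-19

((0, 0, 0, 1, 0); (0, 2, 2, 1, 1); (0, 0, 1, 0, 0); (1, 0, 0, 0, 0))


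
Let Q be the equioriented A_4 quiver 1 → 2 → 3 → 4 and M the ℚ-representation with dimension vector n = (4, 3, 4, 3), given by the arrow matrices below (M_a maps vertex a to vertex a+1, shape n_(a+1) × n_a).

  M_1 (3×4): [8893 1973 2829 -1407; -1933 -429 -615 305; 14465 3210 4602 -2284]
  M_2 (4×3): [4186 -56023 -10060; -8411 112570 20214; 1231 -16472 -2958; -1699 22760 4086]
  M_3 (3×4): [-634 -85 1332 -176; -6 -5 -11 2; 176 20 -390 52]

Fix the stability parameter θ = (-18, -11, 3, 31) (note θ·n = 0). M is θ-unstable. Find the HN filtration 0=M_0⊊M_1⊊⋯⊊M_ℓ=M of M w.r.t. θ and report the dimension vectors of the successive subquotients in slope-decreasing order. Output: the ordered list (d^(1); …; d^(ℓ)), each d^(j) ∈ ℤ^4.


Interval decomposition of M: I[1,1], I[1,2], I[1,3], I[1,4], I[3,3], I[3,4], I[4,4].
HN type (ℓ=4): μ^(1)=31; μ^(2)=3; μ^(3)=-11; μ^(4)=-18

((0, 0, 0, 3); (0, 0, 4, 0); (0, 3, 0, 0); (4, 0, 0, 0))


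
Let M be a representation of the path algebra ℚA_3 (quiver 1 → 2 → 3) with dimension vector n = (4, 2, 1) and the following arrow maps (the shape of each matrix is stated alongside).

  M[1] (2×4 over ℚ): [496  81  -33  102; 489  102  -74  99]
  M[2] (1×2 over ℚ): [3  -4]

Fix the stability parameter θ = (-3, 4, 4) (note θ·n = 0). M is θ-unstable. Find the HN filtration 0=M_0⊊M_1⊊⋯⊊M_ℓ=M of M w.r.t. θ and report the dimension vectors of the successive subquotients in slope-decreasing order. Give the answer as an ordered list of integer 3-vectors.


Barcode: M ≅ I[1,1]^2, I[1,2], I[1,3]. HN layers by μ_θ (2 steps, strictly decreasing):
  μ^(1)=4; μ^(2)=-3

((0, 2, 1); (4, 0, 0))


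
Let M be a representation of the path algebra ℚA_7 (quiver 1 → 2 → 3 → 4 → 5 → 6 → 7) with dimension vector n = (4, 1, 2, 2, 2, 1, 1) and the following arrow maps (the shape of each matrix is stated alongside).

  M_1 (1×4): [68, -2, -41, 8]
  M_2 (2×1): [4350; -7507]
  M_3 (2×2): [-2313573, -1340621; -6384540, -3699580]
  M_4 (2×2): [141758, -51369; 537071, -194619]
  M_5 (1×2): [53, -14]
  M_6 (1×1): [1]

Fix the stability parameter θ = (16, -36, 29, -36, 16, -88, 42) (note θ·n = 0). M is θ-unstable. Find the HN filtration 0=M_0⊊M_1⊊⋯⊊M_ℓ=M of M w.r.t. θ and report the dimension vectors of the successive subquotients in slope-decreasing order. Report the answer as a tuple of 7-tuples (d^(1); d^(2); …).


Interval decomposition of M: I[1,1]^3, I[1,5], I[3,3], I[4,7].
HN type (ℓ=6): μ^(1)=42; μ^(2)=29; μ^(3)=16; μ^(4)=-7/2; μ^(5)=-10; μ^(6)=-36

((0, 0, 0, 0, 0, 0, 1); (0, 0, 1, 0, 0, 0, 0); (3, 0, 0, 0, 1, 0, 0); (0, 0, 1, 1, 0, 0, 0); (1, 1, 0, 0, 0, 0, 0); (0, 0, 0, 1, 1, 1, 0))


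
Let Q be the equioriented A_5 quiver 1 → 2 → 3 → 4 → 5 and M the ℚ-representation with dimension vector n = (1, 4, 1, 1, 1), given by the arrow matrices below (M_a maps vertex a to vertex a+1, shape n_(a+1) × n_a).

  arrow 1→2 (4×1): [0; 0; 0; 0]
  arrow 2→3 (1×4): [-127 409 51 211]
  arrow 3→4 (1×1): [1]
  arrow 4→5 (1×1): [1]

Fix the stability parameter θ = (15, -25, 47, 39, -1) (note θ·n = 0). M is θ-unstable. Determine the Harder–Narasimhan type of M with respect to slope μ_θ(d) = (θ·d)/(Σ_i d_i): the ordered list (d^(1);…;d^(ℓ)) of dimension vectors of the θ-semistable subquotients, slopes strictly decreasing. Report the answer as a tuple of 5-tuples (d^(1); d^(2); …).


Via rank(M_{q-1}∘⋯∘M_p): M ≅ I[1,1], I[2,2]^3, I[2,5].
μ_θ-semistable layers: μ^(1)=85/3; μ^(2)=15; μ^(3)=-25

((0, 0, 1, 1, 1); (1, 0, 0, 0, 0); (0, 4, 0, 0, 0))


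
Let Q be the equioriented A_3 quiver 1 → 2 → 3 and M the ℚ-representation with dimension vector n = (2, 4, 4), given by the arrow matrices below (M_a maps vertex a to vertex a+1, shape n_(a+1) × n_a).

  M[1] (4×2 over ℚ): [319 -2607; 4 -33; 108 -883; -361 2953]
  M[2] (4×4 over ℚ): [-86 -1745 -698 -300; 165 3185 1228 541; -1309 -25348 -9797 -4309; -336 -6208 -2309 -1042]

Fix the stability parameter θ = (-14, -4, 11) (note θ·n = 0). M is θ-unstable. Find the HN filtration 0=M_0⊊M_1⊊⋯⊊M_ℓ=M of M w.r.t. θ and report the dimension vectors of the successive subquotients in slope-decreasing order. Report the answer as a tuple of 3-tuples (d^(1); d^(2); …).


Via rank(M_{q-1}∘⋯∘M_p): M ≅ I[1,3]^2, I[2,3]^2.
μ_θ-semistable layers: μ^(1)=11; μ^(2)=-4; μ^(3)=-14

((0, 0, 4); (0, 4, 0); (2, 0, 0))


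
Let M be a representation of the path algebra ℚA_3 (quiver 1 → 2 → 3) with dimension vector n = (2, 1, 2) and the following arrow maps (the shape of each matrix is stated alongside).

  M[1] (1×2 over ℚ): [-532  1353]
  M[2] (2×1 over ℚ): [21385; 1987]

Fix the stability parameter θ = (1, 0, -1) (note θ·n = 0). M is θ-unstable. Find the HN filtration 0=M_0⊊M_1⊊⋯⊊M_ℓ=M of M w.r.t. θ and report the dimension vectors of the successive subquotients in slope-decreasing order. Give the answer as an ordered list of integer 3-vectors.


Interval decomposition of M: I[1,1], I[1,3], I[3,3].
HN type (ℓ=3): μ^(1)=1; μ^(2)=0; μ^(3)=-1

((1, 0, 0); (1, 1, 1); (0, 0, 1))


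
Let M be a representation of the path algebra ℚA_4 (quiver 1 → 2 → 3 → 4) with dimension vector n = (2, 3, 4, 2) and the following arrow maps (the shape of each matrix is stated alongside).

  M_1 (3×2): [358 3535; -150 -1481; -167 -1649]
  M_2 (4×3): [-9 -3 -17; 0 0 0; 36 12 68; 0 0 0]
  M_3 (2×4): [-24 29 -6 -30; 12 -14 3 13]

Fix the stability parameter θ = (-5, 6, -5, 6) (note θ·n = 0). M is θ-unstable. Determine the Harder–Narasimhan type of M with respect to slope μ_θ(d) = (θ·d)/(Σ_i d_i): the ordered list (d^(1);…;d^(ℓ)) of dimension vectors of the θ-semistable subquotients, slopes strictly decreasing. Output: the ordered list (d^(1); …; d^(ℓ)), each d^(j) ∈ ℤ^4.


Interval decomposition of M: I[1,2], I[1,3], I[2,2], I[3,3], I[3,4]^2.
HN type (ℓ=3): μ^(1)=6; μ^(2)=1/2; μ^(3)=-5

((0, 2, 0, 2); (0, 1, 1, 0); (2, 0, 3, 0))


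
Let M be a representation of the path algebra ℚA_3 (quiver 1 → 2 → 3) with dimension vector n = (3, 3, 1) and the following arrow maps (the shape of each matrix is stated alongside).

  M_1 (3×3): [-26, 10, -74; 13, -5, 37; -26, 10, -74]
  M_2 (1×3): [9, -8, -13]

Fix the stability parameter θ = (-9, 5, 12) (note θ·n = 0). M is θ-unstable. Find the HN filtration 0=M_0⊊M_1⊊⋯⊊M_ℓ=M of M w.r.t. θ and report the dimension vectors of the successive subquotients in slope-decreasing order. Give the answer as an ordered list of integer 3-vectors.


Interval decomposition of M: I[1,1]^2, I[1,2], I[2,2], I[2,3].
HN type (ℓ=3): μ^(1)=12; μ^(2)=5; μ^(3)=-9

((0, 0, 1); (0, 3, 0); (3, 0, 0))


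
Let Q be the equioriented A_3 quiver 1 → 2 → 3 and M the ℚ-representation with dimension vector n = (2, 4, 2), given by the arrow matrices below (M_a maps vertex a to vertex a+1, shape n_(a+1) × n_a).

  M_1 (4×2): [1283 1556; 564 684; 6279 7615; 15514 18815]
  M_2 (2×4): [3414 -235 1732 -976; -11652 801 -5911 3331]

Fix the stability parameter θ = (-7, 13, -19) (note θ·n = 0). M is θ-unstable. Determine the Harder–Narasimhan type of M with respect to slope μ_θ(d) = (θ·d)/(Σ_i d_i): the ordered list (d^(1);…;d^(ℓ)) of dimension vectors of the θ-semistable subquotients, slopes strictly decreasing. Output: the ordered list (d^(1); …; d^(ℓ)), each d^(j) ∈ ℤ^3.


Barcode: M ≅ I[1,2], I[1,3], I[2,2], I[2,3]. HN layers by μ_θ (3 steps, strictly decreasing):
  μ^(1)=13; μ^(2)=-3; μ^(3)=-7

((0, 2, 0); (0, 2, 2); (2, 0, 0))


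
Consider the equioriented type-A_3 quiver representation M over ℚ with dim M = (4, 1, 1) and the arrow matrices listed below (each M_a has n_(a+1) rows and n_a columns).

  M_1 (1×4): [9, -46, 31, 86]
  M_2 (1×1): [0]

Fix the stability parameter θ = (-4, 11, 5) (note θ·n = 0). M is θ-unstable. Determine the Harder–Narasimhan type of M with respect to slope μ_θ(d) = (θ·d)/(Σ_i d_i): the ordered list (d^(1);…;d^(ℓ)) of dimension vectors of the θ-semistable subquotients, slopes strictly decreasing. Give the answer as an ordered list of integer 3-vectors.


Via rank(M_{q-1}∘⋯∘M_p): M ≅ I[1,1]^3, I[1,2], I[3,3].
μ_θ-semistable layers: μ^(1)=11; μ^(2)=5; μ^(3)=-4

((0, 1, 0); (0, 0, 1); (4, 0, 0))


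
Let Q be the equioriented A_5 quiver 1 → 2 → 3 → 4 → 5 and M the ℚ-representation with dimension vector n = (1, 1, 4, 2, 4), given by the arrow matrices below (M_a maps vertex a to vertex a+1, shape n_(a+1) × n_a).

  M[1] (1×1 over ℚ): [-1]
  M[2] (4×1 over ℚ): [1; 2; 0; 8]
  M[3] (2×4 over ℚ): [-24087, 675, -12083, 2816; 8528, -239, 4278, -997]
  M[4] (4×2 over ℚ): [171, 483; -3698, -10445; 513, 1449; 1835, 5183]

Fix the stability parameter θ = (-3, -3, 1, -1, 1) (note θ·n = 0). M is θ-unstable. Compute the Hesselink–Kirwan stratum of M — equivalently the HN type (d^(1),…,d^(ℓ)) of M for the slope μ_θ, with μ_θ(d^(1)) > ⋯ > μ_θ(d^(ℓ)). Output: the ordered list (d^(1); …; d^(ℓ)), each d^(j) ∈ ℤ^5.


Via rank(M_{q-1}∘⋯∘M_p): M ≅ I[1,5], I[3,3]^2, I[3,5], I[5,5]^2.
μ_θ-semistable layers: μ^(1)=1; μ^(2)=0; μ^(3)=-3

((0, 0, 2, 0, 4); (0, 0, 2, 2, 0); (1, 1, 0, 0, 0))


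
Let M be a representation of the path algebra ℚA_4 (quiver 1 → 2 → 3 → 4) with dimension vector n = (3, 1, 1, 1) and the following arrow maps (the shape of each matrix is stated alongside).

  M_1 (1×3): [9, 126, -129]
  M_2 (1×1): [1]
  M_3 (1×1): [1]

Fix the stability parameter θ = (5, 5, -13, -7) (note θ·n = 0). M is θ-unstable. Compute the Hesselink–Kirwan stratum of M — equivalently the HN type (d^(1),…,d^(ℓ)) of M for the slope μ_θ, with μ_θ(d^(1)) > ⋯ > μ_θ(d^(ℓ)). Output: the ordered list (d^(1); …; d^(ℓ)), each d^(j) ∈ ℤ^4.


Barcode: M ≅ I[1,1]^2, I[1,4]. HN layers by μ_θ (2 steps, strictly decreasing):
  μ^(1)=5; μ^(2)=-5/2

((2, 0, 0, 0); (1, 1, 1, 1))


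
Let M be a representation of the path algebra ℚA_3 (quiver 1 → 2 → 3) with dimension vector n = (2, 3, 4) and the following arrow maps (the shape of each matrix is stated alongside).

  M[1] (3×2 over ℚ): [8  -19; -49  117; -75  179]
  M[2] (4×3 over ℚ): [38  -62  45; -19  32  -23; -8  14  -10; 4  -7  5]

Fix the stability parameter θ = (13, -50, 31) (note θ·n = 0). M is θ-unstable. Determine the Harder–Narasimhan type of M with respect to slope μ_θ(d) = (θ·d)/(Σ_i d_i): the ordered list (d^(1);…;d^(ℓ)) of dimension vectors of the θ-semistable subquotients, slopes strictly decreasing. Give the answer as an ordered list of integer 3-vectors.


Interval decomposition of M: I[1,3]^2, I[2,3], I[3,3].
HN type (ℓ=3): μ^(1)=31; μ^(2)=-37/2; μ^(3)=-50

((0, 0, 4); (2, 2, 0); (0, 1, 0))


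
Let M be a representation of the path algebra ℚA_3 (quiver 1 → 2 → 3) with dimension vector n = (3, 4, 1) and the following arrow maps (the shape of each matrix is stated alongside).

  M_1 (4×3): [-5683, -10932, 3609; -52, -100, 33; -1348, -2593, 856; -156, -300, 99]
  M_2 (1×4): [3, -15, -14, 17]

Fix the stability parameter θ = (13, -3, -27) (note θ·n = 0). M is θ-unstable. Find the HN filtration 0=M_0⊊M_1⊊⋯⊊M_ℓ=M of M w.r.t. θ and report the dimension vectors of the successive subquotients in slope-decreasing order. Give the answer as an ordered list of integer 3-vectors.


Interval decomposition of M: I[1,2]^2, I[1,3], I[2,2].
HN type (ℓ=3): μ^(1)=5; μ^(2)=-3; μ^(3)=-17/3

((2, 2, 0); (0, 1, 0); (1, 1, 1))


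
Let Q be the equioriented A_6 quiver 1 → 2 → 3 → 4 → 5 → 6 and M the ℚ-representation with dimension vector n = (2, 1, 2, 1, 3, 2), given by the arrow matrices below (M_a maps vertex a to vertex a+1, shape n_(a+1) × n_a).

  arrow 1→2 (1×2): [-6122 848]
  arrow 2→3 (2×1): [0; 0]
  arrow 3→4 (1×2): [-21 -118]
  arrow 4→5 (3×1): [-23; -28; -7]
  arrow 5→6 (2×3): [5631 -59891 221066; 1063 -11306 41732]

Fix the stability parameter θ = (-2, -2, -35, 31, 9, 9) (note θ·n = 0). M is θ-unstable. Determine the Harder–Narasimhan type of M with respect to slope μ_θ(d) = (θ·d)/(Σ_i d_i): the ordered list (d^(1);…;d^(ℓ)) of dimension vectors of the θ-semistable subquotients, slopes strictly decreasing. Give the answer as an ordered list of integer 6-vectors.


Barcode: M ≅ I[1,1], I[1,2], I[3,3], I[3,6], I[5,5], I[5,6]. HN layers by μ_θ (4 steps, strictly decreasing):
  μ^(1)=49/3; μ^(2)=9; μ^(3)=-2; μ^(4)=-35

((0, 0, 0, 1, 1, 1); (0, 0, 0, 0, 2, 1); (2, 1, 0, 0, 0, 0); (0, 0, 2, 0, 0, 0))


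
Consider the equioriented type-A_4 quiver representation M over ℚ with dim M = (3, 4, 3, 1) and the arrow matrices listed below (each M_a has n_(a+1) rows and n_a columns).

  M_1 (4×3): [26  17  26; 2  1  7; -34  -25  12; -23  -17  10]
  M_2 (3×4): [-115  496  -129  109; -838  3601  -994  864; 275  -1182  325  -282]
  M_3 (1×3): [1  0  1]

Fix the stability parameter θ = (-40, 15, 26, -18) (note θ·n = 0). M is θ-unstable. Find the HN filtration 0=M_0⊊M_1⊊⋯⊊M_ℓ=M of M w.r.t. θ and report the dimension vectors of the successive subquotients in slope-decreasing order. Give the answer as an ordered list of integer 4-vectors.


Via rank(M_{q-1}∘⋯∘M_p): M ≅ I[1,2], I[1,3], I[1,4], I[2,3].
μ_θ-semistable layers: μ^(1)=26; μ^(2)=15; μ^(3)=23/3; μ^(4)=-40

((0, 0, 2, 0); (0, 3, 0, 0); (0, 1, 1, 1); (3, 0, 0, 0))


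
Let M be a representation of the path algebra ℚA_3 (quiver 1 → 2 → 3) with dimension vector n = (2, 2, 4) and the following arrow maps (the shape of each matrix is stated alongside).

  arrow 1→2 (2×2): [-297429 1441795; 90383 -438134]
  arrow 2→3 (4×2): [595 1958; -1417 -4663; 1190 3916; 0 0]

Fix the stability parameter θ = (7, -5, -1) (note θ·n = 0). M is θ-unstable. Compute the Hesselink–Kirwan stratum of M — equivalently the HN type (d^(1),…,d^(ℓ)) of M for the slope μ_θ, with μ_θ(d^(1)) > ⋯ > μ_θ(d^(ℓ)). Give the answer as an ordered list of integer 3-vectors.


Via rank(M_{q-1}∘⋯∘M_p): M ≅ I[1,3]^2, I[3,3]^2.
μ_θ-semistable layers: μ^(1)=1/3; μ^(2)=-1

((2, 2, 2); (0, 0, 2))


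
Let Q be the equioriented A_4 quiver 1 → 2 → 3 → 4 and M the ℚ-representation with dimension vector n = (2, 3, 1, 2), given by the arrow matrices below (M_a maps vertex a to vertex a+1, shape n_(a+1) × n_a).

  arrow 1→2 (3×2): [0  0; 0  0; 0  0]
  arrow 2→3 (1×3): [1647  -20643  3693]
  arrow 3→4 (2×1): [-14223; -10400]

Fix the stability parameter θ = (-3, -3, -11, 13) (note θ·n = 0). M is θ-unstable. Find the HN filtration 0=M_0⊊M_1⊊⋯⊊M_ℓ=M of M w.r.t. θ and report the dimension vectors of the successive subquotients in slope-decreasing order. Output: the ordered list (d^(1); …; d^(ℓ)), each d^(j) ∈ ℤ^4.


Interval decomposition of M: I[1,1]^2, I[2,2]^2, I[2,4], I[4,4].
HN type (ℓ=3): μ^(1)=13; μ^(2)=-3; μ^(3)=-7

((0, 0, 0, 2); (2, 2, 0, 0); (0, 1, 1, 0))


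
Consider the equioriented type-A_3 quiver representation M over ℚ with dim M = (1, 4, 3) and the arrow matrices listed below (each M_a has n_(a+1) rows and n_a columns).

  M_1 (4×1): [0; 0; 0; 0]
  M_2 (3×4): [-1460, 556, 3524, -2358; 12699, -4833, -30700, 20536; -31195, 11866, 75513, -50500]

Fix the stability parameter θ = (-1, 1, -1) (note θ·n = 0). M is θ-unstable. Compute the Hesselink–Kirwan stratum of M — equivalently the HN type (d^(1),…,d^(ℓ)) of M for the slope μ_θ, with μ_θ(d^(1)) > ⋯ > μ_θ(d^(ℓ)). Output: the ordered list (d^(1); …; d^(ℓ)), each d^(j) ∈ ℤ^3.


Barcode: M ≅ I[1,1], I[2,2], I[2,3]^3. HN layers by μ_θ (3 steps, strictly decreasing):
  μ^(1)=1; μ^(2)=0; μ^(3)=-1

((0, 1, 0); (0, 3, 3); (1, 0, 0))


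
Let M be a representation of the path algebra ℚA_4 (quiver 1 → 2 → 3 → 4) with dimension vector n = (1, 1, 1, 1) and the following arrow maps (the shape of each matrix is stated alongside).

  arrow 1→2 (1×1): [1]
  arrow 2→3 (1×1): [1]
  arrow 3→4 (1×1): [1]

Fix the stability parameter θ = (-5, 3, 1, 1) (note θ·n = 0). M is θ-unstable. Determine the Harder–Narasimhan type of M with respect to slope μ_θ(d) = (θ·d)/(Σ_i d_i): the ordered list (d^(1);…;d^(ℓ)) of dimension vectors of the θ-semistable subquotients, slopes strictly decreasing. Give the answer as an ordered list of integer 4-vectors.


Interval decomposition of M: I[1,4].
HN type (ℓ=2): μ^(1)=5/3; μ^(2)=-5

((0, 1, 1, 1); (1, 0, 0, 0))


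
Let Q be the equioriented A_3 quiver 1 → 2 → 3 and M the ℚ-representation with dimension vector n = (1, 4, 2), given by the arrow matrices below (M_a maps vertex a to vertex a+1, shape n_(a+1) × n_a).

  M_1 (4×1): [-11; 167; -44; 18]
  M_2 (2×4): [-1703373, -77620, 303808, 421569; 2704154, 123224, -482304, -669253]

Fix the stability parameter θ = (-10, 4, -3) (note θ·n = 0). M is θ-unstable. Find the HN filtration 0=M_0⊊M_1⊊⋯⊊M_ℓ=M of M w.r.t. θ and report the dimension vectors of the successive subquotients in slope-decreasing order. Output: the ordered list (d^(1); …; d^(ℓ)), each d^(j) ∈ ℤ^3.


Via rank(M_{q-1}∘⋯∘M_p): M ≅ I[1,3], I[2,2]^2, I[2,3].
μ_θ-semistable layers: μ^(1)=4; μ^(2)=1/2; μ^(3)=-10

((0, 2, 0); (0, 2, 2); (1, 0, 0))


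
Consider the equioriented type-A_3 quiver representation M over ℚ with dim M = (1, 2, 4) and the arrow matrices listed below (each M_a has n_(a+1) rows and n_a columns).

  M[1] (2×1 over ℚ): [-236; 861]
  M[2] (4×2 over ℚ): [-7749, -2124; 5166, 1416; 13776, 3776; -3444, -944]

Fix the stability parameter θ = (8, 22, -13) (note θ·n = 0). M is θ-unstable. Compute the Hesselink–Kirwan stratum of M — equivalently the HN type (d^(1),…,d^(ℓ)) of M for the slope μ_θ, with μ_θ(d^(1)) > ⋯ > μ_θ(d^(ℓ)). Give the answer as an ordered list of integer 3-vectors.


Barcode: M ≅ I[1,2], I[2,3], I[3,3]^3. HN layers by μ_θ (4 steps, strictly decreasing):
  μ^(1)=22; μ^(2)=8; μ^(3)=9/2; μ^(4)=-13

((0, 1, 0); (1, 0, 0); (0, 1, 1); (0, 0, 3))


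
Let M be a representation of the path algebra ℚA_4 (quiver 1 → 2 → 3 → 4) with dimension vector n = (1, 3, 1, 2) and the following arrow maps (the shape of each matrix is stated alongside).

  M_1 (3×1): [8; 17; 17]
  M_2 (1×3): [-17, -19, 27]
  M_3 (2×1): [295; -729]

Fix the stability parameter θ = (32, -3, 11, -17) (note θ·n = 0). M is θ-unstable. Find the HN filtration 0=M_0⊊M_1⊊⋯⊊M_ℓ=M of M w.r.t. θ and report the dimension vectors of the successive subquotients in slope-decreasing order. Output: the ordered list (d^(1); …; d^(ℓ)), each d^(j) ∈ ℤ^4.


Interval decomposition of M: I[1,2], I[2,2], I[2,4], I[4,4].
HN type (ℓ=3): μ^(1)=29/2; μ^(2)=-3; μ^(3)=-17

((1, 1, 0, 0); (0, 2, 1, 1); (0, 0, 0, 1))


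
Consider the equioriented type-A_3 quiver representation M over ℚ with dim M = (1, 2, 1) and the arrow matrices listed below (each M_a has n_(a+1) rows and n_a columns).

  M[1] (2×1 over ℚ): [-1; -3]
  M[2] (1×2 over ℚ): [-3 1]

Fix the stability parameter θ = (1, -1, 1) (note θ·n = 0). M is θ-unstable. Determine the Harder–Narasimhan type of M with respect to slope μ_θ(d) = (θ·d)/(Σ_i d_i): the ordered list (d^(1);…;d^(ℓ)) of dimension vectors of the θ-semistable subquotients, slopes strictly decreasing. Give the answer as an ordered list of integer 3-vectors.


Via rank(M_{q-1}∘⋯∘M_p): M ≅ I[1,2], I[2,3].
μ_θ-semistable layers: μ^(1)=1; μ^(2)=0; μ^(3)=-1

((0, 0, 1); (1, 1, 0); (0, 1, 0))


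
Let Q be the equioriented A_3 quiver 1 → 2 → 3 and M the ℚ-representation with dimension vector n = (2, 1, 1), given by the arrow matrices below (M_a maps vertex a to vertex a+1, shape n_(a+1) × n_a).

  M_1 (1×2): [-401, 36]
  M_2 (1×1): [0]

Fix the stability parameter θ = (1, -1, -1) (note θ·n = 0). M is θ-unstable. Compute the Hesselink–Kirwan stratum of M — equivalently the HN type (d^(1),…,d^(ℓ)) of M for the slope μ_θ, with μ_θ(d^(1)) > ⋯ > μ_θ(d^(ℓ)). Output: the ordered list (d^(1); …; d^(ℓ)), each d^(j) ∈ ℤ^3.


Interval decomposition of M: I[1,1], I[1,2], I[3,3].
HN type (ℓ=3): μ^(1)=1; μ^(2)=0; μ^(3)=-1

((1, 0, 0); (1, 1, 0); (0, 0, 1))


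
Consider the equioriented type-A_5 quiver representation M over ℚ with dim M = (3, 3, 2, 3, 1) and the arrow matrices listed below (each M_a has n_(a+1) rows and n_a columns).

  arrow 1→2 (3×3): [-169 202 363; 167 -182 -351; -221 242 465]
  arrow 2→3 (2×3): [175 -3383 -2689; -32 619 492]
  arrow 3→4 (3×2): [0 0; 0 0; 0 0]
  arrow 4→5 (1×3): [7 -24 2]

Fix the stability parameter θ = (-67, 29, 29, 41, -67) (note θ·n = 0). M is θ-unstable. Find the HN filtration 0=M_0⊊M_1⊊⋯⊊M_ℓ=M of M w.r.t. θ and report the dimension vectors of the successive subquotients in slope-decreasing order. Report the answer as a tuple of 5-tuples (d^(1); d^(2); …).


Via rank(M_{q-1}∘⋯∘M_p): M ≅ I[1,1], I[1,3]^2, I[2,2], I[4,4]^2, I[4,5].
μ_θ-semistable layers: μ^(1)=41; μ^(2)=29; μ^(3)=-13; μ^(4)=-67

((0, 0, 0, 2, 0); (0, 3, 2, 0, 0); (0, 0, 0, 1, 1); (3, 0, 0, 0, 0))


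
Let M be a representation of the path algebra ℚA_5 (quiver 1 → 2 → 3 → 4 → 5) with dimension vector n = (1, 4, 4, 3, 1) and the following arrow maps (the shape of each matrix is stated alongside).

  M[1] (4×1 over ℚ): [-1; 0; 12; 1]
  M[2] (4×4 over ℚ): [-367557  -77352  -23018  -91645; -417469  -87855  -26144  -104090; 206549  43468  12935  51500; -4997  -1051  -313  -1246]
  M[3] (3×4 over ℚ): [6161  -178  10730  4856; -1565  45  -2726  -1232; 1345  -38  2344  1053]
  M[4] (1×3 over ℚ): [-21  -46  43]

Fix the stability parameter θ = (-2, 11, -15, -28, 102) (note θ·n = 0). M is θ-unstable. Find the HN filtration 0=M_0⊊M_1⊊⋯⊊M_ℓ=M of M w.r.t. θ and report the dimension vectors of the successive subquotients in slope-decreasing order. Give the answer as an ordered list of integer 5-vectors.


Barcode: M ≅ I[1,5], I[2,3], I[2,4]^2. HN layers by μ_θ (4 steps, strictly decreasing):
  μ^(1)=102; μ^(2)=-2; μ^(3)=-17/2; μ^(4)=-32/3

((0, 0, 0, 0, 1); (0, 1, 1, 0, 0); (1, 1, 1, 1, 0); (0, 2, 2, 2, 0))


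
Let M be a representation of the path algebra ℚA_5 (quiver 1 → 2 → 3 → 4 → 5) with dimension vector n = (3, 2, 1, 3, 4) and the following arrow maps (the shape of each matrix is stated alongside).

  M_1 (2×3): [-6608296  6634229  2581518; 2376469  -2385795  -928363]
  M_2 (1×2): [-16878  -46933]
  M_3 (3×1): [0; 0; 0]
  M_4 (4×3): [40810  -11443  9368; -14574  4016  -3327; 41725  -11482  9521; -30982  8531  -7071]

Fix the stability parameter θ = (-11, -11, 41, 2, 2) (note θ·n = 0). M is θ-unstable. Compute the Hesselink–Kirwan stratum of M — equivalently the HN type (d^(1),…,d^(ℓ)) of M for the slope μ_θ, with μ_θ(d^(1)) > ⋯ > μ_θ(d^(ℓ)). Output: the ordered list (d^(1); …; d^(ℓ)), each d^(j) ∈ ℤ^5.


Via rank(M_{q-1}∘⋯∘M_p): M ≅ I[1,1], I[1,2], I[1,3], I[4,5]^3, I[5,5].
μ_θ-semistable layers: μ^(1)=41; μ^(2)=2; μ^(3)=-11

((0, 0, 1, 0, 0); (0, 0, 0, 3, 4); (3, 2, 0, 0, 0))


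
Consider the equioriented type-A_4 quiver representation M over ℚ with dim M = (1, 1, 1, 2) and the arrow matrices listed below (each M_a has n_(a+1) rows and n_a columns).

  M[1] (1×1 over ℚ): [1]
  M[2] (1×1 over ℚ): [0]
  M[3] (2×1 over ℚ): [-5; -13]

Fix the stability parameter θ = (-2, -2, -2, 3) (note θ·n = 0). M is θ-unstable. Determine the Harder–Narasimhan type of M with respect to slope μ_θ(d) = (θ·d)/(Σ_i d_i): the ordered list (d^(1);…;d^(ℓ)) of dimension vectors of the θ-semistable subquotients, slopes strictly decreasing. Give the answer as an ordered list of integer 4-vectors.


Interval decomposition of M: I[1,2], I[3,4], I[4,4].
HN type (ℓ=2): μ^(1)=3; μ^(2)=-2

((0, 0, 0, 2); (1, 1, 1, 0))
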